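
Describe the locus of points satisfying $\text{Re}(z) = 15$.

Re(z) = x where z = x + yi; the equation x = 15 is satisfied by all points with that x-coordinate
Locus: Vertical line x = 15


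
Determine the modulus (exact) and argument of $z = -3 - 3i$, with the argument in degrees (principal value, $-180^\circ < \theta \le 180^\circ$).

|z| = sqrt((-3)^2 + (-3)^2) = sqrt(18)
arg(z) = arctan(b/a) = arctan(-3/-3) (quadrant-adjusted) = -135°


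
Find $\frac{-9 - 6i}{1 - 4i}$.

Multiply numerator and denominator by conjugate (1 + 4i):
= (-9 - 6i)(1 + 4i) / (1^2 + (-4)^2)
= (15 - 42i) / 17
= 15/17 - (42/17)i


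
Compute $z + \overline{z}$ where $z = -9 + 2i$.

z + conjugate(z) = (a + bi) + (a - bi) = 2a
= 2 * (-9) = -18


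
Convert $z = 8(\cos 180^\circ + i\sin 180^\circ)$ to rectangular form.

a = r cos θ = 8 * -1 = -8
b = r sin θ = 8 * 0 = 0
z = -8


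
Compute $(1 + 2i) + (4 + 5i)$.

(1 + 4) + (2 + 5)i = 5 + 7i


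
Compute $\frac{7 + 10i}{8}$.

Divisor is real, so divide each part by 8:
= 7/8 + (5/4)i


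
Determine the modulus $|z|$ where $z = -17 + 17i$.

|z| = sqrt(a^2 + b^2) = sqrt((-17)^2 + 17^2) = sqrt(578) = sqrt(578)


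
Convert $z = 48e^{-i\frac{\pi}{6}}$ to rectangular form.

a = r cos θ = 48 * sqrt(3)/2 = 24*sqrt(3)
b = r sin θ = 48 * -1/2 = -24
z = 24*sqrt(3) - 24i


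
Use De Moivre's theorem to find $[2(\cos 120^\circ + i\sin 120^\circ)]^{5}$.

By De Moivre: z^n = r^n(cos(nθ) + i sin(nθ))
= 2^5(cos(5*120°) + i sin(5*120°))
= 32(cos 240° + i sin 240°)
= -16 - 16*sqrt(3)i


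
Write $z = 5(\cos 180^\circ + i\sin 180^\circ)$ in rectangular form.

a = r cos θ = 5 * -1 = -5
b = r sin θ = 5 * 0 = 0
z = -5


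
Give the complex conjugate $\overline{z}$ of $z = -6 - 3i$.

If z = a + bi, then conjugate(z) = a - bi
conjugate(-6 - 3i) = -6 + 3i


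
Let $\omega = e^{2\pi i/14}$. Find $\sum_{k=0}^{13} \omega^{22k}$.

Let ζ = ω^22 = e^(2πi·22/14). Since 14 ∤ 22, ζ ≠ 1.
Sum = Σ_{k=0}^{13} ζ^k = (ζ^14 - 1)/(ζ - 1) = (ω^{22·14} - 1)/(ζ - 1) = (1 - 1)/(ζ - 1) = 0


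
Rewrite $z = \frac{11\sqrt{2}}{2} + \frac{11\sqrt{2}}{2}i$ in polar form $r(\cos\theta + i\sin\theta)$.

r = |z| = sqrt(a^2 + b^2) = sqrt((11*sqrt(2)/2)^2 + (11*sqrt(2)/2)^2) = sqrt(121/2 + 121/2) = sqrt(121) = 11
θ = arctan(b/a) = arctan(7.7782/7.7782) (quadrant-adjusted) = 45°
z = 11(cos 45° + i sin 45°)


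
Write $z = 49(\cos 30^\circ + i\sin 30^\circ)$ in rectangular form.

a = r cos θ = 49 * sqrt(3)/2 = 49*sqrt(3)/2
b = r sin θ = 49 * 1/2 = 49/2
z = 49*sqrt(3)/2 + (49/2)i


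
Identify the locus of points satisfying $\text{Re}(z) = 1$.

Re(z) = x where z = x + yi; the equation x = 1 is satisfied by all points with that x-coordinate
Locus: Vertical line x = 1


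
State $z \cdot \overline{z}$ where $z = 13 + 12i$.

z * conjugate(z) = |z|^2 = a^2 + b^2
= 13^2 + 12^2 = 313


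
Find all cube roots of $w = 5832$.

|w| = 5832, arg(w) = 0°
Root modulus = 5832^(1/3) = 18
Root arguments: θ_k = (0° + 360°k)/3 for k = 0, 1, ..., 2
Roots: 18, -9 + 9*sqrt(3)i, -9 - 9*sqrt(3)i


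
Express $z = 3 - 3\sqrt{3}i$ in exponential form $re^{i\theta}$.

r = |z| = sqrt((3)^2 + (-3*sqrt(3))^2) = sqrt(9 + 27) = sqrt(36) = 6
θ = arctan(b/a) = arctan(-5.1962/3) (quadrant-adjusted) = -60° = -π/3
z = 6e^(-i*π/3)


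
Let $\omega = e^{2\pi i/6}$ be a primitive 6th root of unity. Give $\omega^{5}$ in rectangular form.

ω^5 = e^(2πi·5/6) = e^(i·5π/3)
= cos(5π/3) + i sin(5π/3)
= 1/2 - (sqrt(3)/2)i


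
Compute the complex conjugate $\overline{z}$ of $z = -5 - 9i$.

If z = a + bi, then conjugate(z) = a - bi
conjugate(-5 - 9i) = -5 + 9i


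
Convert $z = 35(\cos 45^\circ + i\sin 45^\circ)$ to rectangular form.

a = r cos θ = 35 * sqrt(2)/2 = 35*sqrt(2)/2
b = r sin θ = 35 * sqrt(2)/2 = 35*sqrt(2)/2
z = 35*sqrt(2)/2 + (35*sqrt(2)/2)i


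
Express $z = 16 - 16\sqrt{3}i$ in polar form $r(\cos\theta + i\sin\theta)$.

r = |z| = sqrt(a^2 + b^2) = sqrt((16)^2 + (-16*sqrt(3))^2) = sqrt(256 + 768) = sqrt(1024) = 32
θ = arctan(b/a) = arctan(-27.7128/16) (quadrant-adjusted) = 300°
z = 32(cos 300° + i sin 300°)


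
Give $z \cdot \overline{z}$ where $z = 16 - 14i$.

z * conjugate(z) = |z|^2 = a^2 + b^2
= 16^2 + (-14)^2 = 452


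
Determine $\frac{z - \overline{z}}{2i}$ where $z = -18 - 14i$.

z - conjugate(z) = 2bi
(z - conjugate(z))/(2i) = 2bi/(2i) = b = -14


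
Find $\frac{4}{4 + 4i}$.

Multiply numerator and denominator by conjugate (4 - 4i):
= (4)(4 - 4i) / (4^2 + 4^2)
= (16 - 16i) / 32
Divide through by 16: (1 - i) / 2
= 1/2 - (1/2)i


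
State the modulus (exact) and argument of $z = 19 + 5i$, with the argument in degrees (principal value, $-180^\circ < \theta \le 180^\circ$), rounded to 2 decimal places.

|z| = sqrt(19^2 + 5^2) = sqrt(386)
arg(z) = arctan(b/a) = arctan(5/19) (quadrant-adjusted) = 14.74°


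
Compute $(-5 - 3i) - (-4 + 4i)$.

(-5 - (-4)) + (-3 - 4)i = -1 - 7i


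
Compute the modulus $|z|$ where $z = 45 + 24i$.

|z| = sqrt(a^2 + b^2) = sqrt(45^2 + 24^2) = sqrt(2601) = 51


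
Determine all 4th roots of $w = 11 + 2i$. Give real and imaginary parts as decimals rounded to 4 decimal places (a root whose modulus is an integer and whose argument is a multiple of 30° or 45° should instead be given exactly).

|w| = sqrt(125) ≈ 11.180340, arg(w) ≈ 10.304846°
Root modulus = sqrt(125)^(1/4) ≈ 1.828579
Root arguments: θ_k = (arg(w) + 360°k)/4 for k = 0, 1, ..., 3
Compute each root as (root modulus)(cos θ_k + i sin θ_k) using full-precision intermediates, then round to 4 decimal places.
Roots: 1.8267 + 0.0822i, -0.0822 + 1.8267i, -1.8267 - 0.0822i, 0.0822 - 1.8267i


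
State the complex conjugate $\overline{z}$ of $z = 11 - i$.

If z = a + bi, then conjugate(z) = a - bi
conjugate(11 - i) = 11 + i


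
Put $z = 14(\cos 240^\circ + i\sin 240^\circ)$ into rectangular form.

a = r cos θ = 14 * -1/2 = -7
b = r sin θ = 14 * -sqrt(3)/2 = -7*sqrt(3)
z = -7 - 7*sqrt(3)i


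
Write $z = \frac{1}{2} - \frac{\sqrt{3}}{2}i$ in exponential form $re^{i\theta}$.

r = |z| = sqrt((1/2)^2 + (-sqrt(3)/2)^2) = sqrt(1/4 + 3/4) = sqrt(1) = 1
θ = arctan(b/a) = arctan(-0.866/0.5) (quadrant-adjusted) = -60° = -π/3
z = 1e^(-i*π/3)


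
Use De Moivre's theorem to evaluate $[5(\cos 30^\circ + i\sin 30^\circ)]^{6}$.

By De Moivre: z^n = r^n(cos(nθ) + i sin(nθ))
= 5^6(cos(6*30°) + i sin(6*30°))
= 15625(cos 180° + i sin 180°)
= -15625


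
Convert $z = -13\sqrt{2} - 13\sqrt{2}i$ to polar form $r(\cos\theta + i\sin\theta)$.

r = |z| = sqrt(a^2 + b^2) = sqrt((-13*sqrt(2))^2 + (-13*sqrt(2))^2) = sqrt(338 + 338) = sqrt(676) = 26
θ = arctan(b/a) = arctan(-18.3848/-18.3848) (quadrant-adjusted) = 225°
z = 26(cos 225° + i sin 225°)


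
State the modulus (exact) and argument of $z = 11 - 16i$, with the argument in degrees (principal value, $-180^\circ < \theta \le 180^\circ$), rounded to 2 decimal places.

|z| = sqrt(11^2 + (-16)^2) = sqrt(377)
arg(z) = arctan(b/a) = arctan(-16/11) (quadrant-adjusted) = -55.49°


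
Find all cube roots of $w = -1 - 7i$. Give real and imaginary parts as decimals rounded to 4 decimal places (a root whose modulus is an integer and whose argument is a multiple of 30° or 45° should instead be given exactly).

|w| = sqrt(50) ≈ 7.071068, arg(w) ≈ 261.869898°
Root modulus = sqrt(50)^(1/3) ≈ 1.919383
Root arguments: θ_k = (arg(w) + 360°k)/3 for k = 0, 1, ..., 2
Compute each root as (root modulus)(cos θ_k + i sin θ_k) using full-precision intermediates, then round to 4 decimal places.
Roots: 0.0908 + 1.9172i, -1.7058 - 0.8800i, 1.6150 - 1.0372i


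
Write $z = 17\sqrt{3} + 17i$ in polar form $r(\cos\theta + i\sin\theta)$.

r = |z| = sqrt(a^2 + b^2) = sqrt((17*sqrt(3))^2 + (17)^2) = sqrt(867 + 289) = sqrt(1156) = 34
θ = arctan(b/a) = arctan(17/29.4449) (quadrant-adjusted) = 30°
z = 34(cos 30° + i sin 30°)


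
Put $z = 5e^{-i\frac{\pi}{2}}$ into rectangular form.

a = r cos θ = 5 * 0 = 0
b = r sin θ = 5 * -1 = -5
z = -5i


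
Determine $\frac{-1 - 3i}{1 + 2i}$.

Multiply numerator and denominator by conjugate (1 - 2i):
= (-1 - 3i)(1 - 2i) / (1^2 + 2^2)
= (-7 - i) / 5
= -7/5 - (1/5)i


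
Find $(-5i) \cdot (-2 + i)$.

(a1*a2 - b1*b2) + (a1*b2 + b1*a2)i
= (0 - (-5)) + (0 + 10)i
= 5 + 10i


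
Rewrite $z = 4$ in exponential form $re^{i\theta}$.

r = |z| = sqrt((4)^2 + (0)^2) = sqrt(16 + 0) = sqrt(16) = 4
b = 0 and a > 0, so z lies on the positive real axis: θ = 0
z = 4e^(i*0) = 4


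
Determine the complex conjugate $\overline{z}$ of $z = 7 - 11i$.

If z = a + bi, then conjugate(z) = a - bi
conjugate(7 - 11i) = 7 + 11i


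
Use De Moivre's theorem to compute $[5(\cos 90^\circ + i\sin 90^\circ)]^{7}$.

By De Moivre: z^n = r^n(cos(nθ) + i sin(nθ))
= 5^7(cos(7*90°) + i sin(7*90°))
= 78125(cos 270° + i sin 270°)
= -78125i


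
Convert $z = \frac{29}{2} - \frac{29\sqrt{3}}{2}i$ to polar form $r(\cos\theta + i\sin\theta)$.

r = |z| = sqrt(a^2 + b^2) = sqrt((29/2)^2 + (-29*sqrt(3)/2)^2) = sqrt(841/4 + 2523/4) = sqrt(841) = 29
θ = arctan(b/a) = arctan(-25.1147/14.5) (quadrant-adjusted) = 300°
z = 29(cos 300° + i sin 300°)


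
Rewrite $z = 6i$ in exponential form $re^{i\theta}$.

r = |z| = sqrt((0)^2 + (6)^2) = sqrt(0 + 36) = sqrt(36) = 6
a = 0 and b > 0, so z lies on the positive imaginary axis: θ = 90° = π/2
z = 6e^(i*π/2)


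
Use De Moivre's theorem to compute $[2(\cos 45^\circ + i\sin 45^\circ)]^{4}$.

By De Moivre: z^n = r^n(cos(nθ) + i sin(nθ))
= 2^4(cos(4*45°) + i sin(4*45°))
= 16(cos 180° + i sin 180°)
= -16


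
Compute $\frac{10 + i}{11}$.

Divisor is real, so divide each part by 11:
= 10/11 + (1/11)i


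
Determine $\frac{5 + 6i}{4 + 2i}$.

Multiply numerator and denominator by conjugate (4 - 2i):
= (5 + 6i)(4 - 2i) / (4^2 + 2^2)
= (32 + 14i) / 20
Divide through by 2: (16 + 7i) / 10
= 8/5 + (7/10)i


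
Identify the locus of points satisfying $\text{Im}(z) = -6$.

Im(z) = y where z = x + yi; the equation y = -6 is satisfied by all points with that y-coordinate
Locus: Horizontal line y = -6


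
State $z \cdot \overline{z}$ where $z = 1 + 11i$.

z * conjugate(z) = |z|^2 = a^2 + b^2
= 1^2 + 11^2 = 122


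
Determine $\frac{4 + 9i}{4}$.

Divisor is real, so divide each part by 4:
= 1 + (9/4)i


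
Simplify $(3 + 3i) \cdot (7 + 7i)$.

(a1*a2 - b1*b2) + (a1*b2 + b1*a2)i
= (21 - 21) + (21 + 21)i
= 42i


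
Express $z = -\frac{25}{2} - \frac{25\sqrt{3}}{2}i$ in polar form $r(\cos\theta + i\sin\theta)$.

r = |z| = sqrt(a^2 + b^2) = sqrt((-25/2)^2 + (-25*sqrt(3)/2)^2) = sqrt(625/4 + 1875/4) = sqrt(625) = 25
θ = arctan(b/a) = arctan(-21.6506/-12.5) (quadrant-adjusted) = 240°
z = 25(cos 240° + i sin 240°)


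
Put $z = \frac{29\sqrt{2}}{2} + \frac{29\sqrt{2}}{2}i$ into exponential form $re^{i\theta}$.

r = |z| = sqrt((29*sqrt(2)/2)^2 + (29*sqrt(2)/2)^2) = sqrt(841/2 + 841/2) = sqrt(841) = 29
θ = arctan(b/a) = arctan(20.5061/20.5061) (quadrant-adjusted) = 45° = π/4
z = 29e^(i*π/4)


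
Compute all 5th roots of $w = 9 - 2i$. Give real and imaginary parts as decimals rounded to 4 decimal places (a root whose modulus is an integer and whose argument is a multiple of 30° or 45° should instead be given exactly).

|w| = sqrt(85) ≈ 9.219544, arg(w) ≈ 347.471192°
Root modulus = sqrt(85)^(1/5) ≈ 1.559344
Root arguments: θ_k = (arg(w) + 360°k)/5 for k = 0, 1, ..., 4
Compute each root as (root modulus)(cos θ_k + i sin θ_k) using full-precision intermediates, then round to 4 decimal places.
Roots: 0.5462 + 1.4605i, -1.2203 + 0.9708i, -1.3004 - 0.8605i, 0.4166 - 1.5027i, 1.5579 - 0.0682i


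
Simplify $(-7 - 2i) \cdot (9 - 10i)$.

(a1*a2 - b1*b2) + (a1*b2 + b1*a2)i
= (-63 - 20) + (70 + (-18))i
= -83 + 52i


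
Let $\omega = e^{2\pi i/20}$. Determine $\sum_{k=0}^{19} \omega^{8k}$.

Let ζ = ω^8 = e^(2πi·8/20). Since 20 ∤ 8, ζ ≠ 1.
Sum = Σ_{k=0}^{19} ζ^k = (ζ^20 - 1)/(ζ - 1) = (ω^{8·20} - 1)/(ζ - 1) = (1 - 1)/(ζ - 1) = 0


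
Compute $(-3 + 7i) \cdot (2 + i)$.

(a1*a2 - b1*b2) + (a1*b2 + b1*a2)i
= (-6 - 7) + (-3 + 14)i
= -13 + 11i


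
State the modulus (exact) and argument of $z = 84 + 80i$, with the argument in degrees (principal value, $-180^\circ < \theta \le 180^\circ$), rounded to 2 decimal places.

|z| = sqrt(84^2 + 80^2) = 116
arg(z) = arctan(b/a) = arctan(80/84) (quadrant-adjusted) = 43.60°


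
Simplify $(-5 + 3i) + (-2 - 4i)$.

(-5 + (-2)) + (3 + (-4))i = -7 - i


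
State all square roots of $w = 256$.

|w| = 256, arg(w) = 0°
Root modulus = 256^(1/2) = 16
Root arguments: θ_k = (0° + 360°k)/2 for k = 0, 1, ..., 1
Roots: 16, -16


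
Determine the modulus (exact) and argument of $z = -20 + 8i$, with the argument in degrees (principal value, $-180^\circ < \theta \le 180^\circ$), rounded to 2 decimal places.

|z| = sqrt((-20)^2 + 8^2) = sqrt(464)
arg(z) = arctan(b/a) = arctan(8/-20) (quadrant-adjusted) = 158.20°


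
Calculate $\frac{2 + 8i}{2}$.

Divisor is real, so divide each part by 2:
= 1 + 4i


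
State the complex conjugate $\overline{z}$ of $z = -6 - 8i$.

If z = a + bi, then conjugate(z) = a - bi
conjugate(-6 - 8i) = -6 + 8i


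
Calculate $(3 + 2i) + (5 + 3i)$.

(3 + 5) + (2 + 3)i = 8 + 5i


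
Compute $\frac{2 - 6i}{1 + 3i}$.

Multiply numerator and denominator by conjugate (1 - 3i):
= (2 - 6i)(1 - 3i) / (1^2 + 3^2)
= (-16 - 12i) / 10
Divide through by 2: (-8 - 6i) / 5
= -8/5 - (6/5)i


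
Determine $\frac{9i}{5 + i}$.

Multiply numerator and denominator by conjugate (5 - i):
= (9i)(5 - i) / (5^2 + 1^2)
= (9 + 45i) / 26
= 9/26 + (45/26)i


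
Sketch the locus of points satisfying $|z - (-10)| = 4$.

|z - z0| = r describes a circle centered at z0 with radius r
Here z0 = -10 and r = 4
Locus: Circle centered at (-10, 0) with radius 4


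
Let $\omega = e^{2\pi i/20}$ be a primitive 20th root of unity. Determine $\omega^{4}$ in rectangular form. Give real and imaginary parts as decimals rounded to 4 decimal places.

ω^4 = e^(2πi·4/20) = e^(i·2π/5)
= cos(2π/5) + i sin(2π/5)
= 0.3090 + 0.9511i


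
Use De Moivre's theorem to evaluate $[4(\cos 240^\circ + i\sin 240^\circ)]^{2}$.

By De Moivre: z^n = r^n(cos(nθ) + i sin(nθ))
= 4^2(cos(2*240°) + i sin(2*240°))
= 16(cos 120° + i sin 120°)
= -8 + 8*sqrt(3)i


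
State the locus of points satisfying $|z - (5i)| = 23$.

|z - z0| = r describes a circle centered at z0 with radius r
Here z0 = 5i and r = 23
Locus: Circle centered at (0, 5) with radius 23


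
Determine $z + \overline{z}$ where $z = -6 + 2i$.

z + conjugate(z) = (a + bi) + (a - bi) = 2a
= 2 * (-6) = -12


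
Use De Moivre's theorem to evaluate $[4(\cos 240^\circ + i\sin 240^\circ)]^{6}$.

By De Moivre: z^n = r^n(cos(nθ) + i sin(nθ))
= 4^6(cos(6*240°) + i sin(6*240°))
= 4096(cos 0° + i sin 0°)
= 4096


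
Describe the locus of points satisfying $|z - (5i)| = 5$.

|z - z0| = r describes a circle centered at z0 with radius r
Here z0 = 5i and r = 5
Locus: Circle centered at (0, 5) with radius 5


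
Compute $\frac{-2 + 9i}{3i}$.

Multiply numerator and denominator by conjugate (-3i):
= (-2 + 9i)(-3i) / (0^2 + 3^2)
= (27 + 6i) / 9
Divide through by 3: (9 + 2i) / 3
= 3 + (2/3)i


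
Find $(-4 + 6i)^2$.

(a + bi)^2 = a^2 - b^2 + 2abi
= (-4)^2 - 6^2 + 2*(-4)*6i
= -20 - 48i


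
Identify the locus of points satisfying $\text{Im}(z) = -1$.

Im(z) = y where z = x + yi; the equation y = -1 is satisfied by all points with that y-coordinate
Locus: Horizontal line y = -1


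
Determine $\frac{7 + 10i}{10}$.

Divisor is real, so divide each part by 10:
= 7/10 + i


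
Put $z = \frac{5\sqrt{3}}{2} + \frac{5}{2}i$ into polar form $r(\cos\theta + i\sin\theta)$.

r = |z| = sqrt(a^2 + b^2) = sqrt((5*sqrt(3)/2)^2 + (5/2)^2) = sqrt(75/4 + 25/4) = sqrt(25) = 5
θ = arctan(b/a) = arctan(2.5/4.3301) (quadrant-adjusted) = 30°
z = 5(cos 30° + i sin 30°)


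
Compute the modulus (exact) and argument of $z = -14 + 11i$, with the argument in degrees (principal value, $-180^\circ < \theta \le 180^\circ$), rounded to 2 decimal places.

|z| = sqrt((-14)^2 + 11^2) = sqrt(317)
arg(z) = arctan(b/a) = arctan(11/-14) (quadrant-adjusted) = 141.84°


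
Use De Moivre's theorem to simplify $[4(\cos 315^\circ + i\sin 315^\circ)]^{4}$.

By De Moivre: z^n = r^n(cos(nθ) + i sin(nθ))
= 4^4(cos(4*315°) + i sin(4*315°))
= 256(cos 180° + i sin 180°)
= -256


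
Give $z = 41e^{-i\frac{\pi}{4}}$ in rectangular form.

a = r cos θ = 41 * sqrt(2)/2 = 41*sqrt(2)/2
b = r sin θ = 41 * -sqrt(2)/2 = -41*sqrt(2)/2
z = 41*sqrt(2)/2 - (41*sqrt(2)/2)i


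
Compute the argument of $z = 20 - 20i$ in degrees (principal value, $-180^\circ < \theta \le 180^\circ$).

θ = arctan(b/a) = arctan(-20/20) (quadrant-adjusted) = -45°


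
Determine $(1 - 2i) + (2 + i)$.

(1 + 2) + (-2 + 1)i = 3 - i


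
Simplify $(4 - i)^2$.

(a + bi)^2 = a^2 - b^2 + 2abi
= 4^2 - (-1)^2 + 2*4*(-1)i
= 15 - 8i


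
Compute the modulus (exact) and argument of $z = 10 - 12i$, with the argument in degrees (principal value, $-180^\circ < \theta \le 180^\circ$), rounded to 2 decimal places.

|z| = sqrt(10^2 + (-12)^2) = sqrt(244)
arg(z) = arctan(b/a) = arctan(-12/10) (quadrant-adjusted) = -50.19°


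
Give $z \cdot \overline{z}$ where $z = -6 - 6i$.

z * conjugate(z) = |z|^2 = a^2 + b^2
= (-6)^2 + (-6)^2 = 72


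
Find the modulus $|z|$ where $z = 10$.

|z| = sqrt(a^2 + b^2) = sqrt(10^2 + 0^2) = sqrt(100) = 10


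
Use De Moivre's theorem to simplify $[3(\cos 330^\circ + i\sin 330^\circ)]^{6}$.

By De Moivre: z^n = r^n(cos(nθ) + i sin(nθ))
= 3^6(cos(6*330°) + i sin(6*330°))
= 729(cos 180° + i sin 180°)
= -729


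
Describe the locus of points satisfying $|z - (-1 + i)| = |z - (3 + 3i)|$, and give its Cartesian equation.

|z - z1| = |z - z2| means z is equidistant from z1 and z2,
i.e. the perpendicular bisector of the segment from (-1, 1) to (3, 3) (midpoint (1, 2)).
With z = x + yi, square both sides:
(x - (-1))^2 + (y - 1)^2 = (x - 3)^2 + (y - 3)^2
The x^2 and y^2 terms cancel: 8x + 4y = 18 - 2 = 16
Simplify: 2x + y = 4
Locus: Perpendicular bisector of the segment from (-1, 1) to (3, 3): the line 2x + y = 4


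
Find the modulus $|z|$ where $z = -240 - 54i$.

|z| = sqrt(a^2 + b^2) = sqrt((-240)^2 + (-54)^2) = sqrt(60516) = 246


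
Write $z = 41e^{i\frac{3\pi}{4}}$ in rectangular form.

a = r cos θ = 41 * -sqrt(2)/2 = -41*sqrt(2)/2
b = r sin θ = 41 * sqrt(2)/2 = 41*sqrt(2)/2
z = -41*sqrt(2)/2 + (41*sqrt(2)/2)i


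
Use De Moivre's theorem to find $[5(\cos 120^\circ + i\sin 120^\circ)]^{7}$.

By De Moivre: z^n = r^n(cos(nθ) + i sin(nθ))
= 5^7(cos(7*120°) + i sin(7*120°))
= 78125(cos 120° + i sin 120°)
= -78125/2 + (78125*sqrt(3)/2)i


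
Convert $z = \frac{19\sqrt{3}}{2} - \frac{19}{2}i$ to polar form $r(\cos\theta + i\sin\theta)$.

r = |z| = sqrt(a^2 + b^2) = sqrt((19*sqrt(3)/2)^2 + (-19/2)^2) = sqrt(1083/4 + 361/4) = sqrt(361) = 19
θ = arctan(b/a) = arctan(-9.5/16.4545) (quadrant-adjusted) = 330°
z = 19(cos 330° + i sin 330°)


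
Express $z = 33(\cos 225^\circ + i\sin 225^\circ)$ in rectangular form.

a = r cos θ = 33 * -sqrt(2)/2 = -33*sqrt(2)/2
b = r sin θ = 33 * -sqrt(2)/2 = -33*sqrt(2)/2
z = -33*sqrt(2)/2 - (33*sqrt(2)/2)i


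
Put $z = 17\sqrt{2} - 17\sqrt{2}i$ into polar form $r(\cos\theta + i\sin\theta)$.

r = |z| = sqrt(a^2 + b^2) = sqrt((17*sqrt(2))^2 + (-17*sqrt(2))^2) = sqrt(578 + 578) = sqrt(1156) = 34
θ = arctan(b/a) = arctan(-24.0416/24.0416) (quadrant-adjusted) = 315°
z = 34(cos 315° + i sin 315°)


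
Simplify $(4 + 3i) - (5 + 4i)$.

(4 - 5) + (3 - 4)i = -1 - i


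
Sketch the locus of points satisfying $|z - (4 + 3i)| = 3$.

|z - z0| = r describes a circle centered at z0 with radius r
Here z0 = 4 + 3i and r = 3
Locus: Circle centered at (4, 3) with radius 3


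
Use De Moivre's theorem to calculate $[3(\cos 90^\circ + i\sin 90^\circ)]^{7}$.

By De Moivre: z^n = r^n(cos(nθ) + i sin(nθ))
= 3^7(cos(7*90°) + i sin(7*90°))
= 2187(cos 270° + i sin 270°)
= -2187i


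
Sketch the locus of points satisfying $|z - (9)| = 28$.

|z - z0| = r describes a circle centered at z0 with radius r
Here z0 = 9 and r = 28
Locus: Circle centered at (9, 0) with radius 28


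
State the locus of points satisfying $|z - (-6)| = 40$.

|z - z0| = r describes a circle centered at z0 with radius r
Here z0 = -6 and r = 40
Locus: Circle centered at (-6, 0) with radius 40


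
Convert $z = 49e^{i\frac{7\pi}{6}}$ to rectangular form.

a = r cos θ = 49 * -sqrt(3)/2 = -49*sqrt(3)/2
b = r sin θ = 49 * -1/2 = -49/2
z = -49*sqrt(3)/2 - (49/2)i


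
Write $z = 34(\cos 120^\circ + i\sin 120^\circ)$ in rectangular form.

a = r cos θ = 34 * -1/2 = -17
b = r sin θ = 34 * sqrt(3)/2 = 17*sqrt(3)
z = -17 + 17*sqrt(3)i


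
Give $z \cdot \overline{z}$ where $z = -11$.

z * conjugate(z) = |z|^2 = a^2 + b^2
= (-11)^2 + 0^2 = 121


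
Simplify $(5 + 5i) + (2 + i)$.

(5 + 2) + (5 + 1)i = 7 + 6i


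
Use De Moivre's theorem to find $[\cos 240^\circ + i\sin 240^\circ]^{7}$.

By De Moivre: z^n = r^n(cos(nθ) + i sin(nθ))
= 1^7(cos(7*240°) + i sin(7*240°))
= 1(cos 240° + i sin 240°)
= -1/2 - (sqrt(3)/2)i


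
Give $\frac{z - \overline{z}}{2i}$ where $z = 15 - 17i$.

z - conjugate(z) = 2bi
(z - conjugate(z))/(2i) = 2bi/(2i) = b = -17


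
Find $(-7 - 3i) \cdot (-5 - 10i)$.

(a1*a2 - b1*b2) + (a1*b2 + b1*a2)i
= (35 - 30) + (70 + 15)i
= 5 + 85i


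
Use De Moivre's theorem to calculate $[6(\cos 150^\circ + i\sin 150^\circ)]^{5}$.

By De Moivre: z^n = r^n(cos(nθ) + i sin(nθ))
= 6^5(cos(5*150°) + i sin(5*150°))
= 7776(cos 30° + i sin 30°)
= 3888*sqrt(3) + 3888i


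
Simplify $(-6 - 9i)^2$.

(a + bi)^2 = a^2 - b^2 + 2abi
= (-6)^2 - (-9)^2 + 2*(-6)*(-9)i
= -45 + 108i


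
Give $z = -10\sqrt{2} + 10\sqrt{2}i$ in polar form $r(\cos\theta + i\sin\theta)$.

r = |z| = sqrt(a^2 + b^2) = sqrt((-10*sqrt(2))^2 + (10*sqrt(2))^2) = sqrt(200 + 200) = sqrt(400) = 20
θ = arctan(b/a) = arctan(14.1421/-14.1421) (quadrant-adjusted) = 135°
z = 20(cos 135° + i sin 135°)


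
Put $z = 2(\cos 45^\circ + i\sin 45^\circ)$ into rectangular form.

a = r cos θ = 2 * sqrt(2)/2 = sqrt(2)
b = r sin θ = 2 * sqrt(2)/2 = sqrt(2)
z = sqrt(2) + sqrt(2)i


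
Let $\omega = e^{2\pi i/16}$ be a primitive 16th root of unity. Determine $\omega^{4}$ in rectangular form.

ω^4 = e^(2πi·4/16) = e^(i·1π/2)
= cos(1π/2) + i sin(1π/2)
= i


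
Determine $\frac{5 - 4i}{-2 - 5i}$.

Multiply numerator and denominator by conjugate (-2 + 5i):
= (5 - 4i)(-2 + 5i) / ((-2)^2 + (-5)^2)
= (10 + 33i) / 29
= 10/29 + (33/29)i


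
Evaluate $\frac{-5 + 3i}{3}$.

Divisor is real, so divide each part by 3:
= -5/3 + i


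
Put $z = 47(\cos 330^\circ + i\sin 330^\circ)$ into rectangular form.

a = r cos θ = 47 * sqrt(3)/2 = 47*sqrt(3)/2
b = r sin θ = 47 * -1/2 = -47/2
z = 47*sqrt(3)/2 - (47/2)i


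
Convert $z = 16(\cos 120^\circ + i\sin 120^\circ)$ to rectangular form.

a = r cos θ = 16 * -1/2 = -8
b = r sin θ = 16 * sqrt(3)/2 = 8*sqrt(3)
z = -8 + 8*sqrt(3)i


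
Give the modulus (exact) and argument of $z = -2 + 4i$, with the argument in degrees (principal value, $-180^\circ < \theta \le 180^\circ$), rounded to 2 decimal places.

|z| = sqrt((-2)^2 + 4^2) = sqrt(20)
arg(z) = arctan(b/a) = arctan(4/-2) (quadrant-adjusted) = 116.57°


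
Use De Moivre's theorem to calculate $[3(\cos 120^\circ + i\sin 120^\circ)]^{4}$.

By De Moivre: z^n = r^n(cos(nθ) + i sin(nθ))
= 3^4(cos(4*120°) + i sin(4*120°))
= 81(cos 120° + i sin 120°)
= -81/2 + (81*sqrt(3)/2)i


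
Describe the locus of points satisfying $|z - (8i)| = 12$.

|z - z0| = r describes a circle centered at z0 with radius r
Here z0 = 8i and r = 12
Locus: Circle centered at (0, 8) with radius 12


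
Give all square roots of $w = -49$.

|w| = 49, arg(w) = 180°
Root modulus = 49^(1/2) = 7
Root arguments: θ_k = (180° + 360°k)/2 for k = 0, 1, ..., 1
Roots: 7i, -7i


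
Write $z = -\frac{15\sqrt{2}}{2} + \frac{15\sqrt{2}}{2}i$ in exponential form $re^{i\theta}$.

r = |z| = sqrt((-15*sqrt(2)/2)^2 + (15*sqrt(2)/2)^2) = sqrt(225/2 + 225/2) = sqrt(225) = 15
θ = arctan(b/a) = arctan(10.6066/-10.6066) (quadrant-adjusted) = 135° = 3π/4
z = 15e^(i*3π/4)


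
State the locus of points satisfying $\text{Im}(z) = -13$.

Im(z) = y where z = x + yi; the equation y = -13 is satisfied by all points with that y-coordinate
Locus: Horizontal line y = -13


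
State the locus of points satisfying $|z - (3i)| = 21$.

|z - z0| = r describes a circle centered at z0 with radius r
Here z0 = 3i and r = 21
Locus: Circle centered at (0, 3) with radius 21


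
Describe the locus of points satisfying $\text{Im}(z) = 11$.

Im(z) = y where z = x + yi; the equation y = 11 is satisfied by all points with that y-coordinate
Locus: Horizontal line y = 11


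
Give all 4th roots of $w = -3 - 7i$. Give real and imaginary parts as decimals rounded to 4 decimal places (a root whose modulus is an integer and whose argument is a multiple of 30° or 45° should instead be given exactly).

|w| = sqrt(58) ≈ 7.615773, arg(w) ≈ 246.801409°
Root modulus = sqrt(58)^(1/4) ≈ 1.661225
Root arguments: θ_k = (arg(w) + 360°k)/4 for k = 0, 1, ..., 3
Compute each root as (root modulus)(cos θ_k + i sin θ_k) using full-precision intermediates, then round to 4 decimal places.
Roots: 0.7876 + 1.4627i, -1.4627 + 0.7876i, -0.7876 - 1.4627i, 1.4627 - 0.7876i


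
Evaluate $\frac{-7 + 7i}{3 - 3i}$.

Multiply numerator and denominator by conjugate (3 + 3i):
= (-7 + 7i)(3 + 3i) / (3^2 + (-3)^2)
= (-42) / 18
Divide through by 6: (-7) / 3
= -7/3


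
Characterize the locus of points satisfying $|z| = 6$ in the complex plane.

|z| = 6 means sqrt(x^2 + y^2) = 6
This is a circle of radius 6 centered at the origin


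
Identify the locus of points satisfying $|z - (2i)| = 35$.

|z - z0| = r describes a circle centered at z0 with radius r
Here z0 = 2i and r = 35
Locus: Circle centered at (0, 2) with radius 35


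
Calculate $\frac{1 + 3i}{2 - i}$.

Multiply numerator and denominator by conjugate (2 + i):
= (1 + 3i)(2 + i) / (2^2 + (-1)^2)
= (-1 + 7i) / 5
= -1/5 + (7/5)i


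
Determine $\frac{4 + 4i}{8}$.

Divisor is real, so divide each part by 8:
= 1/2 + (1/2)i


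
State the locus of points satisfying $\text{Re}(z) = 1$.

Re(z) = x where z = x + yi; the equation x = 1 is satisfied by all points with that x-coordinate
Locus: Vertical line x = 1


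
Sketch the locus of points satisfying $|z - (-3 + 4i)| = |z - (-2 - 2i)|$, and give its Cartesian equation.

|z - z1| = |z - z2| means z is equidistant from z1 and z2,
i.e. the perpendicular bisector of the segment from (-3, 4) to (-2, -2) (midpoint (-5/2, 1)).
With z = x + yi, square both sides:
(x - (-3))^2 + (y - 4)^2 = (x - (-2))^2 + (y - (-2))^2
The x^2 and y^2 terms cancel: 2x + (-12)y = 8 - 25 = -17
Simplify: 2x - 12y = -17
Locus: Perpendicular bisector of the segment from (-3, 4) to (-2, -2): the line 2x - 12y = -17


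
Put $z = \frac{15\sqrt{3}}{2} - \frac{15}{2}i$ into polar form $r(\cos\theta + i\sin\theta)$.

r = |z| = sqrt(a^2 + b^2) = sqrt((15*sqrt(3)/2)^2 + (-15/2)^2) = sqrt(675/4 + 225/4) = sqrt(225) = 15
θ = arctan(b/a) = arctan(-7.5/12.9904) (quadrant-adjusted) = 330°
z = 15(cos 330° + i sin 330°)


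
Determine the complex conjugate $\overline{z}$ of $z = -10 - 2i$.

If z = a + bi, then conjugate(z) = a - bi
conjugate(-10 - 2i) = -10 + 2i


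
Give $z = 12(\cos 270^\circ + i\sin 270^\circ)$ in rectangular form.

a = r cos θ = 12 * 0 = 0
b = r sin θ = 12 * -1 = -12
z = -12i


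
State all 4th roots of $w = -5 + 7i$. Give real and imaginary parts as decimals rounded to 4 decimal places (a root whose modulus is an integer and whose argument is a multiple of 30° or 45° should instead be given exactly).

|w| = sqrt(74) ≈ 8.602325, arg(w) ≈ 125.537678°
Root modulus = sqrt(74)^(1/4) ≈ 1.712592
Root arguments: θ_k = (arg(w) + 360°k)/4 for k = 0, 1, ..., 3
Compute each root as (root modulus)(cos θ_k + i sin θ_k) using full-precision intermediates, then round to 4 decimal places.
Roots: 1.4620 + 0.8919i, -0.8919 + 1.4620i, -1.4620 - 0.8919i, 0.8919 - 1.4620i


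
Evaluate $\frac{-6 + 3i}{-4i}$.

Multiply numerator and denominator by conjugate (4i):
= (-6 + 3i)(4i) / (0^2 + (-4)^2)
= (-12 - 24i) / 16
Divide through by 4: (-3 - 6i) / 4
= -3/4 - (3/2)i


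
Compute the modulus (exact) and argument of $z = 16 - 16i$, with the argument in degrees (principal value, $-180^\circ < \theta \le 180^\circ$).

|z| = sqrt(16^2 + (-16)^2) = sqrt(512)
arg(z) = arctan(b/a) = arctan(-16/16) (quadrant-adjusted) = -45°


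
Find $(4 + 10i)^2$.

(a + bi)^2 = a^2 - b^2 + 2abi
= 4^2 - 10^2 + 2*4*10i
= -84 + 80i


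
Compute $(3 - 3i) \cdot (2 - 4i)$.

(a1*a2 - b1*b2) + (a1*b2 + b1*a2)i
= (6 - 12) + (-12 + (-6))i
= -6 - 18i


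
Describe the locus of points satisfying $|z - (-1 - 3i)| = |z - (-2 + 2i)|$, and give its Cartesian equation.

|z - z1| = |z - z2| means z is equidistant from z1 and z2,
i.e. the perpendicular bisector of the segment from (-1, -3) to (-2, 2) (midpoint (-3/2, -1/2)).
With z = x + yi, square both sides:
(x - (-1))^2 + (y - (-3))^2 = (x - (-2))^2 + (y - 2)^2
The x^2 and y^2 terms cancel: -2x + 10y = 8 - 10 = -2
Simplify: x - 5y = 1
Locus: Perpendicular bisector of the segment from (-1, -3) to (-2, 2): the line x - 5y = 1


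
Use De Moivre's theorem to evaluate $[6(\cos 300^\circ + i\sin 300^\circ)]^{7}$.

By De Moivre: z^n = r^n(cos(nθ) + i sin(nθ))
= 6^7(cos(7*300°) + i sin(7*300°))
= 279936(cos 300° + i sin 300°)
= 139968 - 139968*sqrt(3)i


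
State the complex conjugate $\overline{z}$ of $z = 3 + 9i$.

If z = a + bi, then conjugate(z) = a - bi
conjugate(3 + 9i) = 3 - 9i


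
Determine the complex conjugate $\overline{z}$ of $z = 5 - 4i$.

If z = a + bi, then conjugate(z) = a - bi
conjugate(5 - 4i) = 5 + 4i


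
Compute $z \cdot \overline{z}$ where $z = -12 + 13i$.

z * conjugate(z) = |z|^2 = a^2 + b^2
= (-12)^2 + 13^2 = 313


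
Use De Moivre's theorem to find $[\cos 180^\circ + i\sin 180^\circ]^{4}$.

By De Moivre: z^n = r^n(cos(nθ) + i sin(nθ))
= 1^4(cos(4*180°) + i sin(4*180°))
= 1(cos 0° + i sin 0°)
= 1


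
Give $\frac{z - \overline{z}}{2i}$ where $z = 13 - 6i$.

z - conjugate(z) = 2bi
(z - conjugate(z))/(2i) = 2bi/(2i) = b = -6


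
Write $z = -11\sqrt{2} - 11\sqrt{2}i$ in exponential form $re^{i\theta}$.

r = |z| = sqrt((-11*sqrt(2))^2 + (-11*sqrt(2))^2) = sqrt(242 + 242) = sqrt(484) = 22
θ = arctan(b/a) = arctan(-15.5563/-15.5563) (quadrant-adjusted) = -135° = -3π/4
z = 22e^(-i*3π/4)


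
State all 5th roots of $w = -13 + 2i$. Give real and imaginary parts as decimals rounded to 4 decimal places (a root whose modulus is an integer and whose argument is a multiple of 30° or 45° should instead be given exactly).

|w| = sqrt(173) ≈ 13.152946, arg(w) ≈ 171.253838°
Root modulus = sqrt(173)^(1/5) ≈ 1.674189
Root arguments: θ_k = (arg(w) + 360°k)/5 for k = 0, 1, ..., 4
Compute each root as (root modulus)(cos θ_k + i sin θ_k) using full-precision intermediates, then round to 4 decimal places.
Roots: 1.3839 + 0.9423i, -0.4685 + 1.6073i, -1.6734 + 0.0511i, -0.5657 - 1.5757i, 1.3238 - 1.0250i


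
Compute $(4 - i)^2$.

(a + bi)^2 = a^2 - b^2 + 2abi
= 4^2 - (-1)^2 + 2*4*(-1)i
= 15 - 8i


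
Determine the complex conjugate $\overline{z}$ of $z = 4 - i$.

If z = a + bi, then conjugate(z) = a - bi
conjugate(4 - i) = 4 + i


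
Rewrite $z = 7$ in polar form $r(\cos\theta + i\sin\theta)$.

r = |z| = sqrt(a^2 + b^2) = sqrt((7)^2 + (0)^2) = sqrt(49 + 0) = sqrt(49) = 7
b = 0 and a > 0, so z lies on the positive real axis: θ = 0°
z = 7(cos 0° + i sin 0°)


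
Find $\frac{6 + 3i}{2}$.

Divisor is real, so divide each part by 2:
= 3 + (3/2)i


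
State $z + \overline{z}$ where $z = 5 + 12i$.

z + conjugate(z) = (a + bi) + (a - bi) = 2a
= 2 * 5 = 10


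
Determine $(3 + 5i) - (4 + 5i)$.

(3 - 4) + (5 - 5)i = -1


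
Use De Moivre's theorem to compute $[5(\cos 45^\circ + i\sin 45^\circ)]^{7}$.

By De Moivre: z^n = r^n(cos(nθ) + i sin(nθ))
= 5^7(cos(7*45°) + i sin(7*45°))
= 78125(cos 315° + i sin 315°)
= 78125*sqrt(2)/2 - (78125*sqrt(2)/2)i


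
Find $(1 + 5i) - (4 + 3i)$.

(1 - 4) + (5 - 3)i = -3 + 2i


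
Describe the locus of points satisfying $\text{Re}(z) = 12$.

Re(z) = x where z = x + yi; the equation x = 12 is satisfied by all points with that x-coordinate
Locus: Vertical line x = 12


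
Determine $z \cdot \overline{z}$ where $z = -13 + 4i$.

z * conjugate(z) = |z|^2 = a^2 + b^2
= (-13)^2 + 4^2 = 185


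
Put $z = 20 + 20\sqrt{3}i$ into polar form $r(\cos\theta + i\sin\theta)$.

r = |z| = sqrt(a^2 + b^2) = sqrt((20)^2 + (20*sqrt(3))^2) = sqrt(400 + 1200) = sqrt(1600) = 40
θ = arctan(b/a) = arctan(34.641/20) (quadrant-adjusted) = 60°
z = 40(cos 60° + i sin 60°)


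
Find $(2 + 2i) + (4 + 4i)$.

(2 + 4) + (2 + 4)i = 6 + 6i


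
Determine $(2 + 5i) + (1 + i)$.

(2 + 1) + (5 + 1)i = 3 + 6i


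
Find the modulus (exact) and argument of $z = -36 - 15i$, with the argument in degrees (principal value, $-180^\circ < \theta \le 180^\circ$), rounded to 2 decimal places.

|z| = sqrt((-36)^2 + (-15)^2) = 39
arg(z) = arctan(b/a) = arctan(-15/-36) (quadrant-adjusted) = -157.38°


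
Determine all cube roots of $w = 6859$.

|w| = 6859, arg(w) = 0°
Root modulus = 6859^(1/3) = 19
Root arguments: θ_k = (0° + 360°k)/3 for k = 0, 1, ..., 2
Roots: 19, -19/2 + (19*sqrt(3)/2)i, -19/2 - (19*sqrt(3)/2)i


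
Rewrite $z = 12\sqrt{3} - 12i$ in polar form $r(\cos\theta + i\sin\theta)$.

r = |z| = sqrt(a^2 + b^2) = sqrt((12*sqrt(3))^2 + (-12)^2) = sqrt(432 + 144) = sqrt(576) = 24
θ = arctan(b/a) = arctan(-12/20.7846) (quadrant-adjusted) = 330°
z = 24(cos 330° + i sin 330°)


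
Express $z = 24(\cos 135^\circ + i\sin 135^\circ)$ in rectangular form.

a = r cos θ = 24 * -sqrt(2)/2 = -12*sqrt(2)
b = r sin θ = 24 * sqrt(2)/2 = 12*sqrt(2)
z = -12*sqrt(2) + 12*sqrt(2)i


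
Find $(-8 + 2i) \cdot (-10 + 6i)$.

(a1*a2 - b1*b2) + (a1*b2 + b1*a2)i
= (80 - 12) + (-48 + (-20))i
= 68 - 68i


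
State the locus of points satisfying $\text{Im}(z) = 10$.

Im(z) = y where z = x + yi; the equation y = 10 is satisfied by all points with that y-coordinate
Locus: Horizontal line y = 10


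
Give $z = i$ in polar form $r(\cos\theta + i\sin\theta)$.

r = |z| = sqrt(a^2 + b^2) = sqrt((0)^2 + (1)^2) = sqrt(0 + 1) = sqrt(1) = 1
a = 0 and b > 0, so z lies on the positive imaginary axis: θ = 90°
z = 1(cos 90° + i sin 90°)


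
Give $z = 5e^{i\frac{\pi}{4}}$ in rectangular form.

a = r cos θ = 5 * sqrt(2)/2 = 5*sqrt(2)/2
b = r sin θ = 5 * sqrt(2)/2 = 5*sqrt(2)/2
z = 5*sqrt(2)/2 + (5*sqrt(2)/2)i


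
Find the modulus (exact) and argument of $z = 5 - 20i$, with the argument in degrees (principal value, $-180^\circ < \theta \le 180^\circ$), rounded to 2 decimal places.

|z| = sqrt(5^2 + (-20)^2) = sqrt(425)
arg(z) = arctan(b/a) = arctan(-20/5) (quadrant-adjusted) = -75.96°


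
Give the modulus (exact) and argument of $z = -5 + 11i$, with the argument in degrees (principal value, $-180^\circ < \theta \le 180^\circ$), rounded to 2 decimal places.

|z| = sqrt((-5)^2 + 11^2) = sqrt(146)
arg(z) = arctan(b/a) = arctan(11/-5) (quadrant-adjusted) = 114.44°


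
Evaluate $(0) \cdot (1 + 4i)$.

(a1*a2 - b1*b2) + (a1*b2 + b1*a2)i
= (0 - 0) + (0 + 0)i
= 0


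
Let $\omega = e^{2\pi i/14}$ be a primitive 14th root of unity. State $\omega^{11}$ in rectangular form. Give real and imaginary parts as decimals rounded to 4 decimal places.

ω^11 = e^(2πi·11/14) = e^(i·11π/7)
= cos(11π/7) + i sin(11π/7)
= 0.2225 - 0.9749i


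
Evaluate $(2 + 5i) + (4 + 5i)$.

(2 + 4) + (5 + 5)i = 6 + 10i


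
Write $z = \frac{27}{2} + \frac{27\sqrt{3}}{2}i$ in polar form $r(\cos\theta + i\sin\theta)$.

r = |z| = sqrt(a^2 + b^2) = sqrt((27/2)^2 + (27*sqrt(3)/2)^2) = sqrt(729/4 + 2187/4) = sqrt(729) = 27
θ = arctan(b/a) = arctan(23.3827/13.5) (quadrant-adjusted) = 60°
z = 27(cos 60° + i sin 60°)


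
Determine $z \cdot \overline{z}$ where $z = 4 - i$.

z * conjugate(z) = |z|^2 = a^2 + b^2
= 4^2 + (-1)^2 = 17


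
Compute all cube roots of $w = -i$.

|w| = 1, arg(w) = 270°
Root modulus = 1^(1/3) = 1
Root arguments: θ_k = (270° + 360°k)/3 for k = 0, 1, ..., 2
Roots: i, -sqrt(3)/2 - (1/2)i, sqrt(3)/2 - (1/2)i


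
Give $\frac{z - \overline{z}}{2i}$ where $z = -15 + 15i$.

z - conjugate(z) = 2bi
(z - conjugate(z))/(2i) = 2bi/(2i) = b = 15


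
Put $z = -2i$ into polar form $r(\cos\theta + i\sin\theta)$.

r = |z| = sqrt(a^2 + b^2) = sqrt((0)^2 + (-2)^2) = sqrt(0 + 4) = sqrt(4) = 2
a = 0 and b < 0, so z lies on the negative imaginary axis: θ = 270°
z = 2(cos 270° + i sin 270°)


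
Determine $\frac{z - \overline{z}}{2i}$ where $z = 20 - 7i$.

z - conjugate(z) = 2bi
(z - conjugate(z))/(2i) = 2bi/(2i) = b = -7


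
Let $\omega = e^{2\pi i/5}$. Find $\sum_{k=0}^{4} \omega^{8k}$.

Let ζ = ω^8 = e^(2πi·8/5). Since 5 ∤ 8, ζ ≠ 1.
Sum = Σ_{k=0}^{4} ζ^k = (ζ^5 - 1)/(ζ - 1) = (ω^{8·5} - 1)/(ζ - 1) = (1 - 1)/(ζ - 1) = 0


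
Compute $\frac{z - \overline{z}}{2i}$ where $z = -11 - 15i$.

z - conjugate(z) = 2bi
(z - conjugate(z))/(2i) = 2bi/(2i) = b = -15


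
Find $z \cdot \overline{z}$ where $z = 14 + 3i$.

z * conjugate(z) = |z|^2 = a^2 + b^2
= 14^2 + 3^2 = 205


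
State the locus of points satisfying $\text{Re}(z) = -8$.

Re(z) = x where z = x + yi; the equation x = -8 is satisfied by all points with that x-coordinate
Locus: Vertical line x = -8


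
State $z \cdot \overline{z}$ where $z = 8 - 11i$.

z * conjugate(z) = |z|^2 = a^2 + b^2
= 8^2 + (-11)^2 = 185


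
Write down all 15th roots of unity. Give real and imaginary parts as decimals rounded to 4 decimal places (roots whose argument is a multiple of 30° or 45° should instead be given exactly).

ω_k = e^(2πik/15) = cos(2πk/15) + i sin(2πk/15) for k = 0, 1, ..., 14
Roots: 1, 0.9135 + 0.4067i, 0.6691 + 0.7431i, 0.3090 + 0.9511i, -0.1045 + 0.9945i, -1/2 + (sqrt(3)/2)i, -0.8090 + 0.5878i, -0.9781 + 0.2079i, -0.9781 - 0.2079i, -0.8090 - 0.5878i, -1/2 - (sqrt(3)/2)i, -0.1045 - 0.9945i, 0.3090 - 0.9511i, 0.6691 - 0.7431i, 0.9135 - 0.4067i


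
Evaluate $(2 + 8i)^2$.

(a + bi)^2 = a^2 - b^2 + 2abi
= 2^2 - 8^2 + 2*2*8i
= -60 + 32i


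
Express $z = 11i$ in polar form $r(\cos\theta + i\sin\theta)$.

r = |z| = sqrt(a^2 + b^2) = sqrt((0)^2 + (11)^2) = sqrt(0 + 121) = sqrt(121) = 11
a = 0 and b > 0, so z lies on the positive imaginary axis: θ = 90°
z = 11(cos 90° + i sin 90°)


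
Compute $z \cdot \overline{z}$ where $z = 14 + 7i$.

z * conjugate(z) = |z|^2 = a^2 + b^2
= 14^2 + 7^2 = 245


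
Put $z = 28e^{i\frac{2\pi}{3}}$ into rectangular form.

a = r cos θ = 28 * -1/2 = -14
b = r sin θ = 28 * sqrt(3)/2 = 14*sqrt(3)
z = -14 + 14*sqrt(3)i


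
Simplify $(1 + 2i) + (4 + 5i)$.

(1 + 4) + (2 + 5)i = 5 + 7i


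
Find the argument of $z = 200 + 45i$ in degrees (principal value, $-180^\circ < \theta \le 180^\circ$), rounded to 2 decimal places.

θ = arctan(b/a) = arctan(45/200) (quadrant-adjusted) = 12.68°
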